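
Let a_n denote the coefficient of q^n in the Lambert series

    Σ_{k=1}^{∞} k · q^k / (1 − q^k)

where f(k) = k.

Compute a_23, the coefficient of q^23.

[q^23] f(23)=23,f(1)=1 ⇒ 24

a_23 = 24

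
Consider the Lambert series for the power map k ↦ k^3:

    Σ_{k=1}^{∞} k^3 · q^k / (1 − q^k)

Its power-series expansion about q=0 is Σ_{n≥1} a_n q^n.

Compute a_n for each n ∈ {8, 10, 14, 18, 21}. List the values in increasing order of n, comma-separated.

585, 1134, 3096, 6813, 9632

n=8: 8·1 4·2 2·4 1·8  f→[512+64+8+1]=585
n=10: 10·1 5·2 2·5 1·10  f→[1000+125+8+1]=1134
n=14: 14·1 7·2 2·7 1·14  f→[2744+343+8+1]=3096
d|18:{1,2,3,6,9,18}  Σf=1+8+27+216+729+5832=6813
q^21  k|21↦f(k): 21:9261 7:343 3:27 1:1  a_21=9632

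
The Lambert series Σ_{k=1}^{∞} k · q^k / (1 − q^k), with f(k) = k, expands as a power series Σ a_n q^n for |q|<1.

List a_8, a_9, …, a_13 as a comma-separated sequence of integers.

15, 13, 18, 12, 28, 14

d|8:{1,2,4,8}  Σf=1+2+4+8=15
d|9:{9,3,1}  Σf=9+3+1=13
n=10: 10·1 5·2 2·5 1·10  f→[10+5+2+1]=18
[q^11] f(1)=1,f(11)=11 ⇒ 12
n=12: 12·1 6·2 4·3 3·4 2·6 1·12  f→[12+6+4+3+2+1]=28
d|13:{1,13}  Σf=1+13=14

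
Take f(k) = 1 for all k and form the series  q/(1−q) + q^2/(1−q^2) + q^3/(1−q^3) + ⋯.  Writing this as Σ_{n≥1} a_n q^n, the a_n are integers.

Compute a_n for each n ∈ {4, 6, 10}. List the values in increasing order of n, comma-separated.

3, 4, 4

q^4  k|4↦f(k): 4:1 2:1 1:1  a_4=3
q^6  k|6↦f(k): 1:1 2:1 3:1 6:1  a_6=4
q^10  k|10↦f(k): 1:1 2:1 5:1 10:1  a_10=4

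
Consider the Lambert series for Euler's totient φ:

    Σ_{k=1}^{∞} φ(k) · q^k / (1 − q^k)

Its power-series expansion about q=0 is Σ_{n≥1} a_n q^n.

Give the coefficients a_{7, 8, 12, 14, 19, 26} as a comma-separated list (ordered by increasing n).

d|7:{1,7}  Σφ=1+6=7
n=8: 1·8 2·4 4·2 8·1  φ→[1+1+2+4]=8
q^12  k|12↦φ(k): 1:1 2:1 3:2 4:2 6:2 12:4  a_12=12
q^14  k|14↦φ(k): 14:6 7:6 2:1 1:1  a_14=14
[q^19] φ(1)=1,φ(19)=18 ⇒ 19
q^26  k|26↦φ(k): 26:12 13:12 2:1 1:1  a_26=26

7, 8, 12, 14, 19, 26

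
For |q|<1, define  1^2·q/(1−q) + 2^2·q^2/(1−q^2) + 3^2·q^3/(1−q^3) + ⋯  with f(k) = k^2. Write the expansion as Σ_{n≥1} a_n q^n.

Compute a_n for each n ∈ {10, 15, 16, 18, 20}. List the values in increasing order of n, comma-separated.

130, 260, 341, 455, 546

q^10  k|10↦f(k): 10:100 5:25 2:4 1:1  a_10=130
d|15:{15,5,3,1}  Σf=225+25+9+1=260
[q^16] f(1)=1,f(2)=4,f(4)=16,f(8)=64,f(16)=256 ⇒ 341
n=18: 18·1 9·2 6·3 3·6 2·9 1·18  f→[324+81+36+9+4+1]=455
d|20:{1,2,4,5,10,20}  Σf=1+4+16+25+100+400=546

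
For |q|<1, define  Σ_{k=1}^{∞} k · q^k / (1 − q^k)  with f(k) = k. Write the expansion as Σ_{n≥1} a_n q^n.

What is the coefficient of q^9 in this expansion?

a_9 = 13

d|9:{1,3,9}  Σf=1+3+9=13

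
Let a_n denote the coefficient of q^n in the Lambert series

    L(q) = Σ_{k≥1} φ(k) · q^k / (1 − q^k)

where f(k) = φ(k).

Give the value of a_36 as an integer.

d|36:{1,2,3,4,6,9,12,18,36}  Σφ=1+1+2+2+2+6+4+6+12=36

a_36 = 36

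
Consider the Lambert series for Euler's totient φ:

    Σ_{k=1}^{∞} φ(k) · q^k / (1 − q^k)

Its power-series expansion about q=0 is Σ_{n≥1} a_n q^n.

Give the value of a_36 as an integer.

q^36  k|36↦φ(k): 36:12 18:6 12:4 9:6 6:2 4:2 3:2 2:1 1:1  a_36=36

a_36 = 36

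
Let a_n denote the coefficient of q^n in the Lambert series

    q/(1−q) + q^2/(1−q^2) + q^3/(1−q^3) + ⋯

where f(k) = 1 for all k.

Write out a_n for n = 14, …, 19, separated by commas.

n=14: 1·14 2·7 7·2 14·1  f→[1+1+1+1]=4
d|15:{1,3,5,15}  Σf=1+1+1+1=4
q^16  k|16↦f(k): 1:1 2:1 4:1 8:1 16:1  a_16=5
[q^17] f(1)=1,f(17)=1 ⇒ 2
n=18: 18·1 9·2 6·3 3·6 2·9 1·18  f→[1+1+1+1+1+1]=6
[q^19] f(1)=1,f(19)=1 ⇒ 2

4, 4, 5, 2, 6, 2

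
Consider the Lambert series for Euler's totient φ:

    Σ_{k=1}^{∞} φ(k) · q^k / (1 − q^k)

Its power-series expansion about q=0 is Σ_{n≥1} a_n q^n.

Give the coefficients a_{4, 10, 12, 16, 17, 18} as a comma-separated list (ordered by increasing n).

n=4: 4·1 2·2 1·4  φ→[2+1+1]=4
[q^10] φ(1)=1,φ(2)=1,φ(5)=4,φ(10)=4 ⇒ 10
[q^12] φ(12)=4,φ(6)=2,φ(4)=2,φ(3)=2,φ(2)=1,φ(1)=1 ⇒ 12
n=16: 16·1 8·2 4·4 2·8 1·16  φ→[8+4+2+1+1]=16
[q^17] φ(1)=1,φ(17)=16 ⇒ 17
d|18:{18,9,6,3,2,1}  Σφ=6+6+2+2+1+1=18

4, 10, 12, 16, 17, 18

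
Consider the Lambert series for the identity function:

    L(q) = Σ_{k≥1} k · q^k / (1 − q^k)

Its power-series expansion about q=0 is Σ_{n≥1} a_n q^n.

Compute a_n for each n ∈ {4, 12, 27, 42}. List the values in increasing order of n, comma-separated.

d|4:{4,2,1}  Σf=4+2+1=7
d|12:{1,2,3,4,6,12}  Σf=1+2+3+4+6+12=28
n=27: 1·27 3·9 9·3 27·1  f→[1+3+9+27]=40
[q^42] f(42)=42,f(21)=21,f(14)=14,f(7)=7,f(6)=6,f(3)=3,f(2)=2,f(1)=1 ⇒ 96

7, 28, 40, 96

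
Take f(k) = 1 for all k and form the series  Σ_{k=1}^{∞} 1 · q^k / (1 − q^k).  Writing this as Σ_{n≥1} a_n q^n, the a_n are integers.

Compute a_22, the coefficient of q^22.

n=22: 22·1 11·2 2·11 1·22  f→[1+1+1+1]=4

a_22 = 4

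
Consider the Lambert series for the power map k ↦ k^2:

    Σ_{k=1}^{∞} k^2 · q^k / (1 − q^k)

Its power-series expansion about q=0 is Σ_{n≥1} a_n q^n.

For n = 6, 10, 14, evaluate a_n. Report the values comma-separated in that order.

50, 130, 250

d|6:{6,3,2,1}  Σf=36+9+4+1=50
d|10:{10,5,2,1}  Σf=100+25+4+1=130
d|14:{1,2,7,14}  Σf=1+4+49+196=250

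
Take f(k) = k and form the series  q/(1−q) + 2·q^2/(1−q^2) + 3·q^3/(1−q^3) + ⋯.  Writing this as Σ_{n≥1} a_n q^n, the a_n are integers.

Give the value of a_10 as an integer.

a_10 = 18

d|10:{1,2,5,10}  Σf=1+2+5+10=18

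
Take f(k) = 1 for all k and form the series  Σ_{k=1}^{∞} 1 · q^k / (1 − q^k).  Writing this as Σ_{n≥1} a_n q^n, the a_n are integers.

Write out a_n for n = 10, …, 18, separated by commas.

d|10:{1,2,5,10}  Σf=1+1+1+1=4
d|11:{11,1}  Σf=1+1=2
n=12: 12·1 6·2 4·3 3·4 2·6 1·12  f→[1+1+1+1+1+1]=6
n=13: 13·1 1·13  f→[1+1]=2
q^14  k|14↦f(k): 1:1 2:1 7:1 14:1  a_14=4
n=15: 15·1 5·3 3·5 1·15  f→[1+1+1+1]=4
[q^16] f(1)=1,f(2)=1,f(4)=1,f(8)=1,f(16)=1 ⇒ 5
[q^17] f(17)=1,f(1)=1 ⇒ 2
[q^18] f(18)=1,f(9)=1,f(6)=1,f(3)=1,f(2)=1,f(1)=1 ⇒ 6

4, 2, 6, 2, 4, 4, 5, 2, 6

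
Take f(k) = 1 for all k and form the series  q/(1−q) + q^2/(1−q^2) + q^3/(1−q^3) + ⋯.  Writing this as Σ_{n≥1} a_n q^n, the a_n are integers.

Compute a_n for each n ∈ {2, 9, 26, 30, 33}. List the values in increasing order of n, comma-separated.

[q^2] f(1)=1,f(2)=1 ⇒ 2
n=9: 1·9 3·3 9·1  f→[1+1+1]=3
[q^26] f(1)=1,f(2)=1,f(13)=1,f(26)=1 ⇒ 4
q^30  k|30↦f(k): 1:1 2:1 3:1 5:1 6:1 10:1 15:1 30:1  a_30=8
d|33:{1,3,11,33}  Σf=1+1+1+1=4

2, 3, 4, 8, 4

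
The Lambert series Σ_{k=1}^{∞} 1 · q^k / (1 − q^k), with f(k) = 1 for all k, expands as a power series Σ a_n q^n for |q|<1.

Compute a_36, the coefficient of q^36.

n=36: 36·1 18·2 12·3 9·4 6·6 4·9 3·12 2·18 1·36  f→[1+1+1+1+1+1+1+1+1]=9

a_36 = 9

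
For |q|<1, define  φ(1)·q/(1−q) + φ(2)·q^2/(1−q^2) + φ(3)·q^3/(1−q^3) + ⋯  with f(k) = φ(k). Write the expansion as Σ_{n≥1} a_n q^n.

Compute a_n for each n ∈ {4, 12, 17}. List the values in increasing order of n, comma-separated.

q^4  k|4↦φ(k): 1:1 2:1 4:2  a_4=4
[q^12] φ(12)=4,φ(6)=2,φ(4)=2,φ(3)=2,φ(2)=1,φ(1)=1 ⇒ 12
d|17:{17,1}  Σφ=16+1=17

4, 12, 17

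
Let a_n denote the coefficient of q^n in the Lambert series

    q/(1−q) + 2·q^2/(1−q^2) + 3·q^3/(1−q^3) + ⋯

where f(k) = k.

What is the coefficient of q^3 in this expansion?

n=3: 1·3 3·1  f→[1+3]=4

a_3 = 4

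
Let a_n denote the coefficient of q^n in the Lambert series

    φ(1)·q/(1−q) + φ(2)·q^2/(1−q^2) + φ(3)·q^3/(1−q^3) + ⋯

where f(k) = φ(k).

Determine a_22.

q^22  k|22↦φ(k): 22:10 11:10 2:1 1:1  a_22=22

a_22 = 22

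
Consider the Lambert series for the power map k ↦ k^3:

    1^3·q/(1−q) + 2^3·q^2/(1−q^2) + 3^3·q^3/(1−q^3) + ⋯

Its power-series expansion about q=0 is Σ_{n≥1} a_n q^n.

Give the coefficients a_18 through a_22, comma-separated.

[q^18] f(1)=1,f(2)=8,f(3)=27,f(6)=216,f(9)=729,f(18)=5832 ⇒ 6813
n=19: 19·1 1·19  f→[6859+1]=6860
[q^20] f(20)=8000,f(10)=1000,f(5)=125,f(4)=64,f(2)=8,f(1)=1 ⇒ 9198
d|21:{21,7,3,1}  Σf=9261+343+27+1=9632
d|22:{22,11,2,1}  Σf=10648+1331+8+1=11988

6813, 6860, 9198, 9632, 11988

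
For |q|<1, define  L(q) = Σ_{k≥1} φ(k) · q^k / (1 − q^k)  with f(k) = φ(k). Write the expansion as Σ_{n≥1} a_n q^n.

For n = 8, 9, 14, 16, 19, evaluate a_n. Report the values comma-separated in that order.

q^8  k|8↦φ(k): 1:1 2:1 4:2 8:4  a_8=8
[q^9] φ(1)=1,φ(3)=2,φ(9)=6 ⇒ 9
q^14  k|14↦φ(k): 1:1 2:1 7:6 14:6  a_14=14
q^16  k|16↦φ(k): 1:1 2:1 4:2 8:4 16:8  a_16=16
d|19:{1,19}  Σφ=1+18=19

8, 9, 14, 16, 19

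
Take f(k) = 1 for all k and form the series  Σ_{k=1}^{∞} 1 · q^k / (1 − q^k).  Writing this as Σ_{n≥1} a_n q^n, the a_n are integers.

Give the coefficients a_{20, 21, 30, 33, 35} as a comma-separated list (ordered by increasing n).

n=20: 20·1 10·2 5·4 4·5 2·10 1·20  f→[1+1+1+1+1+1]=6
n=21: 1·21 3·7 7·3 21·1  f→[1+1+1+1]=4
n=30: 1·30 2·15 3·10 5·6 6·5 10·3 15·2 30·1  f→[1+1+1+1+1+1+1+1]=8
d|33:{33,11,3,1}  Σf=1+1+1+1=4
n=35: 35·1 7·5 5·7 1·35  f→[1+1+1+1]=4

6, 4, 8, 4, 4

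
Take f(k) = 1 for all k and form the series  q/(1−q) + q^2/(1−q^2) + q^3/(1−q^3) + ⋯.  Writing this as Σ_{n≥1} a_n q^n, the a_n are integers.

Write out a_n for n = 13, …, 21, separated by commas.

d|13:{1,13}  Σf=1+1=2
q^14  k|14↦f(k): 1:1 2:1 7:1 14:1  a_14=4
n=15: 1·15 3·5 5·3 15·1  f→[1+1+1+1]=4
n=16: 1·16 2·8 4·4 8·2 16·1  f→[1+1+1+1+1]=5
d|17:{17,1}  Σf=1+1=2
q^18  k|18↦f(k): 18:1 9:1 6:1 3:1 2:1 1:1  a_18=6
[q^19] f(19)=1,f(1)=1 ⇒ 2
q^20  k|20↦f(k): 20:1 10:1 5:1 4:1 2:1 1:1  a_20=6
[q^21] f(21)=1,f(7)=1,f(3)=1,f(1)=1 ⇒ 4

2, 4, 4, 5, 2, 6, 2, 6, 4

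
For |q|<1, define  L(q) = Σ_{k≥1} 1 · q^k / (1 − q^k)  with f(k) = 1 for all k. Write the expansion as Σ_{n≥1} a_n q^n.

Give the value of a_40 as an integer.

n=40: 1·40 2·20 4·10 5·8 8·5 10·4 20·2 40·1  f→[1+1+1+1+1+1+1+1]=8

a_40 = 8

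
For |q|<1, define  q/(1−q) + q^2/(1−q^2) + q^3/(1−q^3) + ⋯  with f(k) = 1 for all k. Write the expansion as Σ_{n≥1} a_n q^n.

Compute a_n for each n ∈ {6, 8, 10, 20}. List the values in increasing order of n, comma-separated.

n=6: 6·1 3·2 2·3 1·6  f→[1+1+1+1]=4
n=8: 8·1 4·2 2·4 1·8  f→[1+1+1+1]=4
n=10: 1·10 2·5 5·2 10·1  f→[1+1+1+1]=4
d|20:{20,10,5,4,2,1}  Σf=1+1+1+1+1+1=6

4, 4, 4, 6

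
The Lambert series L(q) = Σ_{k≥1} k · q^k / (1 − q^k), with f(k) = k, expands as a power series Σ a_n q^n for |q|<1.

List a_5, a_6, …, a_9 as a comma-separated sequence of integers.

6, 12, 8, 15, 13

q^5  k|5↦f(k): 1:1 5:5  a_5=6
[q^6] f(1)=1,f(2)=2,f(3)=3,f(6)=6 ⇒ 12
[q^7] f(1)=1,f(7)=7 ⇒ 8
n=8: 1·8 2·4 4·2 8·1  f→[1+2+4+8]=15
[q^9] f(9)=9,f(3)=3,f(1)=1 ⇒ 13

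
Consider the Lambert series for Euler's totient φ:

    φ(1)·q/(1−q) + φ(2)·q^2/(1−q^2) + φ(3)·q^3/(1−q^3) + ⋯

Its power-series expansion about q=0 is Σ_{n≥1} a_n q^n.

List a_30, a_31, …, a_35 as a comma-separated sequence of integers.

[q^30] φ(30)=8,φ(15)=8,φ(10)=4,φ(6)=2,φ(5)=4,φ(3)=2,φ(2)=1,φ(1)=1 ⇒ 30
q^31  k|31↦φ(k): 1:1 31:30  a_31=31
q^32  k|32↦φ(k): 32:16 16:8 8:4 4:2 2:1 1:1  a_32=32
[q^33] φ(33)=20,φ(11)=10,φ(3)=2,φ(1)=1 ⇒ 33
[q^34] φ(1)=1,φ(2)=1,φ(17)=16,φ(34)=16 ⇒ 34
q^35  k|35↦φ(k): 35:24 7:6 5:4 1:1  a_35=35

30, 31, 32, 33, 34, 35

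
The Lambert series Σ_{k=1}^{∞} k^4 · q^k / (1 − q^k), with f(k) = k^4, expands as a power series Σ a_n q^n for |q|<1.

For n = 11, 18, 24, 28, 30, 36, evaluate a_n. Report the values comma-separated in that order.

14642, 112931, 358258, 655746, 872644, 1813539

q^11  k|11↦f(k): 1:1 11:14641  a_11=14642
q^18  k|18↦f(k): 18:104976 9:6561 6:1296 3:81 2:16 1:1  a_18=112931
[q^24] f(24)=331776,f(12)=20736,f(8)=4096,f(6)=1296,f(4)=256,f(3)=81,f(2)=16,f(1)=1 ⇒ 358258
n=28: 28·1 14·2 7·4 4·7 2·14 1·28  f→[614656+38416+2401+256+16+1]=655746
q^30  k|30↦f(k): 1:1 2:16 3:81 5:625 6:1296 10:10000 15:50625 30:810000  a_30=872644
q^36  k|36↦f(k): 36:1679616 18:104976 12:20736 9:6561 6:1296 4:256 3:81 2:16 1:1  a_36=1813539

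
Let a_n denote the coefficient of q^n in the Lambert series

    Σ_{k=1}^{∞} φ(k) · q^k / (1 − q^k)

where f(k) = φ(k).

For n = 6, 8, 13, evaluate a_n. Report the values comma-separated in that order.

n=6: 1·6 2·3 3·2 6·1  φ→[1+1+2+2]=6
n=8: 1·8 2·4 4·2 8·1  φ→[1+1+2+4]=8
n=13: 13·1 1·13  φ→[12+1]=13

6, 8, 13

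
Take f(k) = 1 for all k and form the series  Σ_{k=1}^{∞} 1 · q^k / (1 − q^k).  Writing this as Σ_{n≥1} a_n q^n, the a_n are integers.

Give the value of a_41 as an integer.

a_41 = 2

n=41: 41·1 1·41  f→[1+1]=2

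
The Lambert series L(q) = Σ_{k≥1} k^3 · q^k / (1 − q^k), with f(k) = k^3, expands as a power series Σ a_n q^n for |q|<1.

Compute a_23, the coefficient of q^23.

a_23 = 12168

q^23  k|23↦f(k): 1:1 23:12167  a_23=12168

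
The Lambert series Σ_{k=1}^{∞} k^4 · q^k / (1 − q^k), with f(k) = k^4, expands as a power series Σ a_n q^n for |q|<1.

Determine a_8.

n=8: 1·8 2·4 4·2 8·1  f→[1+16+256+4096]=4369

a_8 = 4369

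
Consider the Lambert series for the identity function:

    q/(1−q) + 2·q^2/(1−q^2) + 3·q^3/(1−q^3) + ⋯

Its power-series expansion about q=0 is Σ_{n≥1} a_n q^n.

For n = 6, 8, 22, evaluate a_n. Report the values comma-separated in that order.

q^6  k|6↦f(k): 1:1 2:2 3:3 6:6  a_6=12
[q^8] f(8)=8,f(4)=4,f(2)=2,f(1)=1 ⇒ 15
q^22  k|22↦f(k): 22:22 11:11 2:2 1:1  a_22=36

12, 15, 36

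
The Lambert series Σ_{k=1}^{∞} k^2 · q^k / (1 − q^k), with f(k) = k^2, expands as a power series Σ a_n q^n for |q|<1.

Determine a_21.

a_21 = 500

[q^21] f(21)=441,f(7)=49,f(3)=9,f(1)=1 ⇒ 500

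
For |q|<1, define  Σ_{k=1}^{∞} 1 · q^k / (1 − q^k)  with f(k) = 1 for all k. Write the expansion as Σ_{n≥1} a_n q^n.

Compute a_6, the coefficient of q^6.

a_6 = 4

d|6:{6,3,2,1}  Σf=1+1+1+1=4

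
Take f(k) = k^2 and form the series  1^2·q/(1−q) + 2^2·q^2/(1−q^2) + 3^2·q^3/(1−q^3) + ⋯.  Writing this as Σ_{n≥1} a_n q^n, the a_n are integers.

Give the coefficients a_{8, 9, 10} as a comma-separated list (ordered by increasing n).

85, 91, 130

q^8  k|8↦f(k): 8:64 4:16 2:4 1:1  a_8=85
d|9:{9,3,1}  Σf=81+9+1=91
d|10:{10,5,2,1}  Σf=100+25+4+1=130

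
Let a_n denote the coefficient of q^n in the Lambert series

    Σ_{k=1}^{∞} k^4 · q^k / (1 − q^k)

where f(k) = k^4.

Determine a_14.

q^14  k|14↦f(k): 14:38416 7:2401 2:16 1:1  a_14=40834

a_14 = 40834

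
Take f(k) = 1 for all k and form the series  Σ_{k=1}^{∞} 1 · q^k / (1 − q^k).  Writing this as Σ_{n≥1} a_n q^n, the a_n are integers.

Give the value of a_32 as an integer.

d|32:{1,2,4,8,16,32}  Σf=1+1+1+1+1+1=6

a_32 = 6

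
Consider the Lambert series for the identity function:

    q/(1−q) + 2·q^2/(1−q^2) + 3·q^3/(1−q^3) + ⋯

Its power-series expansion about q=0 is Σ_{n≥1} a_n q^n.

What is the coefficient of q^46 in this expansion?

a_46 = 72

q^46  k|46↦f(k): 1:1 2:2 23:23 46:46  a_46=72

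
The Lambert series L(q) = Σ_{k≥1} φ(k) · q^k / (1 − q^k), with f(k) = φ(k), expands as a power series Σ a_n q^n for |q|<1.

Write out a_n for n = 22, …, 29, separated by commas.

q^22  k|22↦φ(k): 1:1 2:1 11:10 22:10  a_22=22
d|23:{23,1}  Σφ=22+1=23
d|24:{1,2,3,4,6,8,12,24}  Σφ=1+1+2+2+2+4+4+8=24
n=25: 25·1 5·5 1·25  φ→[20+4+1]=25
n=26: 1·26 2·13 13·2 26·1  φ→[1+1+12+12]=26
d|27:{1,3,9,27}  Σφ=1+2+6+18=27
d|28:{1,2,4,7,14,28}  Σφ=1+1+2+6+6+12=28
d|29:{29,1}  Σφ=28+1=29

22, 23, 24, 25, 26, 27, 28, 29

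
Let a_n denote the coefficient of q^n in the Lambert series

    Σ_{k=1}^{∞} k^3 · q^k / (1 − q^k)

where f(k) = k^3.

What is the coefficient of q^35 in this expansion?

a_35 = 43344

d|35:{35,7,5,1}  Σf=42875+343+125+1=43344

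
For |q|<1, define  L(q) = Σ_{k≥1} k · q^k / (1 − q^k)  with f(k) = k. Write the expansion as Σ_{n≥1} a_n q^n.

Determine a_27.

[q^27] f(27)=27,f(9)=9,f(3)=3,f(1)=1 ⇒ 40

a_27 = 40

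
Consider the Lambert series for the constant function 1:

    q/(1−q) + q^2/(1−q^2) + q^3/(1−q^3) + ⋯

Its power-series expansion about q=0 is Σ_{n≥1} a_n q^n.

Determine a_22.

a_22 = 4

d|22:{22,11,2,1}  Σf=1+1+1+1=4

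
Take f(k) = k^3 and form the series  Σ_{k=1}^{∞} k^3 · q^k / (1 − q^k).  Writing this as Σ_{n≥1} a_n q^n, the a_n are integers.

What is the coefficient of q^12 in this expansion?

a_12 = 2044

n=12: 12·1 6·2 4·3 3·4 2·6 1·12  f→[1728+216+64+27+8+1]=2044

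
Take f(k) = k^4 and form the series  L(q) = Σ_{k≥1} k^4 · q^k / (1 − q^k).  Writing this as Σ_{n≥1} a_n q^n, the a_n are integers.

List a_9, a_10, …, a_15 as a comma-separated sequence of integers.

n=9: 9·1 3·3 1·9  f→[6561+81+1]=6643
n=10: 1·10 2·5 5·2 10·1  f→[1+16+625+10000]=10642
d|11:{1,11}  Σf=1+14641=14642
q^12  k|12↦f(k): 12:20736 6:1296 4:256 3:81 2:16 1:1  a_12=22386
n=13: 1·13 13·1  f→[1+28561]=28562
[q^14] f(1)=1,f(2)=16,f(7)=2401,f(14)=38416 ⇒ 40834
q^15  k|15↦f(k): 1:1 3:81 5:625 15:50625  a_15=51332

6643, 10642, 14642, 22386, 28562, 40834, 51332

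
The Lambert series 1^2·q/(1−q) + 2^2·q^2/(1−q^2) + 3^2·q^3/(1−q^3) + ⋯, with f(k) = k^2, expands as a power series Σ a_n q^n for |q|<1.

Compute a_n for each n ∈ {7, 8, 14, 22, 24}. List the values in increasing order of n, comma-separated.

[q^7] f(1)=1,f(7)=49 ⇒ 50
q^8  k|8↦f(k): 1:1 2:4 4:16 8:64  a_8=85
d|14:{1,2,7,14}  Σf=1+4+49+196=250
q^22  k|22↦f(k): 22:484 11:121 2:4 1:1  a_22=610
q^24  k|24↦f(k): 1:1 2:4 3:9 4:16 6:36 8:64 12:144 24:576  a_24=850

50, 85, 250, 610, 850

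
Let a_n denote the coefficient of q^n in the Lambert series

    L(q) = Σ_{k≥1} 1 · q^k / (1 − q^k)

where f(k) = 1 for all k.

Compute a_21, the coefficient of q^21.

a_21 = 4

[q^21] f(21)=1,f(7)=1,f(3)=1,f(1)=1 ⇒ 4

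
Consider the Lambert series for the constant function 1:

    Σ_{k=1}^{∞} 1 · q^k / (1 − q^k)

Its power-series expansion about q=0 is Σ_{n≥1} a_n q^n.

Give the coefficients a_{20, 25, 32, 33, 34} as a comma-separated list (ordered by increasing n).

q^20  k|20↦f(k): 1:1 2:1 4:1 5:1 10:1 20:1  a_20=6
[q^25] f(1)=1,f(5)=1,f(25)=1 ⇒ 3
[q^32] f(1)=1,f(2)=1,f(4)=1,f(8)=1,f(16)=1,f(32)=1 ⇒ 6
d|33:{1,3,11,33}  Σf=1+1+1+1=4
[q^34] f(34)=1,f(17)=1,f(2)=1,f(1)=1 ⇒ 4

6, 3, 6, 4, 4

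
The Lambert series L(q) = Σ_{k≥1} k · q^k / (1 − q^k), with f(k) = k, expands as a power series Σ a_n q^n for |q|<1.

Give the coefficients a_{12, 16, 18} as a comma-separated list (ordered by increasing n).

d|12:{1,2,3,4,6,12}  Σf=1+2+3+4+6+12=28
[q^16] f(1)=1,f(2)=2,f(4)=4,f(8)=8,f(16)=16 ⇒ 31
[q^18] f(1)=1,f(2)=2,f(3)=3,f(6)=6,f(9)=9,f(18)=18 ⇒ 39

28, 31, 39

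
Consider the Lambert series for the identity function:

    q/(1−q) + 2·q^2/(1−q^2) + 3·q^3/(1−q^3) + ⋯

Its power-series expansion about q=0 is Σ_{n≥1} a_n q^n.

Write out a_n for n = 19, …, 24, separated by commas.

20, 42, 32, 36, 24, 60

q^19  k|19↦f(k): 19:19 1:1  a_19=20
d|20:{1,2,4,5,10,20}  Σf=1+2+4+5+10+20=42
n=21: 21·1 7·3 3·7 1·21  f→[21+7+3+1]=32
q^22  k|22↦f(k): 1:1 2:2 11:11 22:22  a_22=36
q^23  k|23↦f(k): 23:23 1:1  a_23=24
n=24: 24·1 12·2 8·3 6·4 4·6 3·8 2·12 1·24  f→[24+12+8+6+4+3+2+1]=60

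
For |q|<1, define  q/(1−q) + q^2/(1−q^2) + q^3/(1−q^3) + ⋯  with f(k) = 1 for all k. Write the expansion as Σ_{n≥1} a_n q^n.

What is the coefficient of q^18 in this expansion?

d|18:{18,9,6,3,2,1}  Σf=1+1+1+1+1+1=6

a_18 = 6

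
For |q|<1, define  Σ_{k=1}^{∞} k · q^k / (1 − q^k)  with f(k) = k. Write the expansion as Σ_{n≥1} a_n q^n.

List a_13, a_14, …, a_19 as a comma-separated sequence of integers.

14, 24, 24, 31, 18, 39, 20

d|13:{13,1}  Σf=13+1=14
q^14  k|14↦f(k): 1:1 2:2 7:7 14:14  a_14=24
[q^15] f(1)=1,f(3)=3,f(5)=5,f(15)=15 ⇒ 24
n=16: 1·16 2·8 4·4 8·2 16·1  f→[1+2+4+8+16]=31
n=17: 17·1 1·17  f→[17+1]=18
d|18:{18,9,6,3,2,1}  Σf=18+9+6+3+2+1=39
n=19: 1·19 19·1  f→[1+19]=20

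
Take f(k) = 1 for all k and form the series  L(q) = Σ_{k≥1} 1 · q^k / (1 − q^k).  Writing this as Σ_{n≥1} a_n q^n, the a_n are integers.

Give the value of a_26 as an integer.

d|26:{26,13,2,1}  Σf=1+1+1+1=4

a_26 = 4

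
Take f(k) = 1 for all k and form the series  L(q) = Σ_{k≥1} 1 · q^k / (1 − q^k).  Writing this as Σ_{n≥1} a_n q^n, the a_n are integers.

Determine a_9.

q^9  k|9↦f(k): 9:1 3:1 1:1  a_9=3

a_9 = 3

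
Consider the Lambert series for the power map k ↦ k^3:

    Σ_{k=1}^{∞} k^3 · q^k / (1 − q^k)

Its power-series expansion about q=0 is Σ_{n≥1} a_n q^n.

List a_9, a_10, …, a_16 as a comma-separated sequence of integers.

n=9: 9·1 3·3 1·9  f→[729+27+1]=757
[q^10] f(10)=1000,f(5)=125,f(2)=8,f(1)=1 ⇒ 1134
n=11: 11·1 1·11  f→[1331+1]=1332
d|12:{1,2,3,4,6,12}  Σf=1+8+27+64+216+1728=2044
n=13: 1·13 13·1  f→[1+2197]=2198
d|14:{14,7,2,1}  Σf=2744+343+8+1=3096
q^15  k|15↦f(k): 1:1 3:27 5:125 15:3375  a_15=3528
q^16  k|16↦f(k): 1:1 2:8 4:64 8:512 16:4096  a_16=4681

757, 1134, 1332, 2044, 2198, 3096, 3528, 4681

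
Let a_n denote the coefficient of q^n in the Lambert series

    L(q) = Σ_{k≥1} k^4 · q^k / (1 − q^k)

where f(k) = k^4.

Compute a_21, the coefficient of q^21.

[q^21] f(21)=194481,f(7)=2401,f(3)=81,f(1)=1 ⇒ 196964

a_21 = 196964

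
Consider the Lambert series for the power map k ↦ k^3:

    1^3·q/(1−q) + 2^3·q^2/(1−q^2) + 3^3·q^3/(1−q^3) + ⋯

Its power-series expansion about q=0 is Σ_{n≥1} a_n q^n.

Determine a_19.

[q^19] f(1)=1,f(19)=6859 ⇒ 6860

a_19 = 6860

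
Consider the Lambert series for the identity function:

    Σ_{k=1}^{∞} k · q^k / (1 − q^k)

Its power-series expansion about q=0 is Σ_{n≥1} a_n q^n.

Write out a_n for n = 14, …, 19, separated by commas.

n=14: 14·1 7·2 2·7 1·14  f→[14+7+2+1]=24
d|15:{15,5,3,1}  Σf=15+5+3+1=24
q^16  k|16↦f(k): 1:1 2:2 4:4 8:8 16:16  a_16=31
[q^17] f(1)=1,f(17)=17 ⇒ 18
[q^18] f(1)=1,f(2)=2,f(3)=3,f(6)=6,f(9)=9,f(18)=18 ⇒ 39
q^19  k|19↦f(k): 19:19 1:1  a_19=20

24, 24, 31, 18, 39, 20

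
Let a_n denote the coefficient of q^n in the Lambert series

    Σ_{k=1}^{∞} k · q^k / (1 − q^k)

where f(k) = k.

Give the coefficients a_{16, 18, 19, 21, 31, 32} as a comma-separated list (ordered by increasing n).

31, 39, 20, 32, 32, 63

[q^16] f(1)=1,f(2)=2,f(4)=4,f(8)=8,f(16)=16 ⇒ 31
n=18: 18·1 9·2 6·3 3·6 2·9 1·18  f→[18+9+6+3+2+1]=39
q^19  k|19↦f(k): 19:19 1:1  a_19=20
d|21:{21,7,3,1}  Σf=21+7+3+1=32
d|31:{31,1}  Σf=31+1=32
d|32:{1,2,4,8,16,32}  Σf=1+2+4+8+16+32=63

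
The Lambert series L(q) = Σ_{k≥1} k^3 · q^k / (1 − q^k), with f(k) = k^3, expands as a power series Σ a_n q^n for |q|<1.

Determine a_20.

[q^20] f(20)=8000,f(10)=1000,f(5)=125,f(4)=64,f(2)=8,f(1)=1 ⇒ 9198

a_20 = 9198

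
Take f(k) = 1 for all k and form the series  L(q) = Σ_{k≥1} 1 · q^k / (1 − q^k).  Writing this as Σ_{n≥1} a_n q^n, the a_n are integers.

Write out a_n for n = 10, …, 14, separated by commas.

q^10  k|10↦f(k): 1:1 2:1 5:1 10:1  a_10=4
q^11  k|11↦f(k): 1:1 11:1  a_11=2
d|12:{1,2,3,4,6,12}  Σf=1+1+1+1+1+1=6
q^13  k|13↦f(k): 1:1 13:1  a_13=2
n=14: 14·1 7·2 2·7 1·14  f→[1+1+1+1]=4

4, 2, 6, 2, 4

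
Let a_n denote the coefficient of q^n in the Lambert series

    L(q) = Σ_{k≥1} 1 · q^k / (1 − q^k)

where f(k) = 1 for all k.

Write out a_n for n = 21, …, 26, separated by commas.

n=21: 21·1 7·3 3·7 1·21  f→[1+1+1+1]=4
[q^22] f(22)=1,f(11)=1,f(2)=1,f(1)=1 ⇒ 4
[q^23] f(23)=1,f(1)=1 ⇒ 2
d|24:{1,2,3,4,6,8,12,24}  Σf=1+1+1+1+1+1+1+1=8
[q^25] f(25)=1,f(5)=1,f(1)=1 ⇒ 3
n=26: 1·26 2·13 13·2 26·1  f→[1+1+1+1]=4

4, 4, 2, 8, 3, 4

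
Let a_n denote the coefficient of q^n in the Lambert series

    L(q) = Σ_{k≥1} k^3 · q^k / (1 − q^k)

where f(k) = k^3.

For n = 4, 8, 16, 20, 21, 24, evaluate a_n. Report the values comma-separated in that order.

73, 585, 4681, 9198, 9632, 16380

d|4:{4,2,1}  Σf=64+8+1=73
n=8: 8·1 4·2 2·4 1·8  f→[512+64+8+1]=585
n=16: 16·1 8·2 4·4 2·8 1·16  f→[4096+512+64+8+1]=4681
[q^20] f(1)=1,f(2)=8,f(4)=64,f(5)=125,f(10)=1000,f(20)=8000 ⇒ 9198
d|21:{1,3,7,21}  Σf=1+27+343+9261=9632
[q^24] f(1)=1,f(2)=8,f(3)=27,f(4)=64,f(6)=216,f(8)=512,f(12)=1728,f(24)=13824 ⇒ 16380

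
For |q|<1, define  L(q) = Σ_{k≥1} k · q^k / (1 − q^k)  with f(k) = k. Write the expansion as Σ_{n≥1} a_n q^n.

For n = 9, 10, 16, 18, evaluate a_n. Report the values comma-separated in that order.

13, 18, 31, 39

[q^9] f(9)=9,f(3)=3,f(1)=1 ⇒ 13
n=10: 10·1 5·2 2·5 1·10  f→[10+5+2+1]=18
q^16  k|16↦f(k): 1:1 2:2 4:4 8:8 16:16  a_16=31
q^18  k|18↦f(k): 1:1 2:2 3:3 6:6 9:9 18:18  a_18=39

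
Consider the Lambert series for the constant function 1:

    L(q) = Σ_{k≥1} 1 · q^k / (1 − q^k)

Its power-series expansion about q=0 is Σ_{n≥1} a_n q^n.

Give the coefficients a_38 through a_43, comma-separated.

4, 4, 8, 2, 8, 2

n=38: 1·38 2·19 19·2 38·1  f→[1+1+1+1]=4
n=39: 39·1 13·3 3·13 1·39  f→[1+1+1+1]=4
d|40:{1,2,4,5,8,10,20,40}  Σf=1+1+1+1+1+1+1+1=8
[q^41] f(1)=1,f(41)=1 ⇒ 2
d|42:{1,2,3,6,7,14,21,42}  Σf=1+1+1+1+1+1+1+1=8
[q^43] f(43)=1,f(1)=1 ⇒ 2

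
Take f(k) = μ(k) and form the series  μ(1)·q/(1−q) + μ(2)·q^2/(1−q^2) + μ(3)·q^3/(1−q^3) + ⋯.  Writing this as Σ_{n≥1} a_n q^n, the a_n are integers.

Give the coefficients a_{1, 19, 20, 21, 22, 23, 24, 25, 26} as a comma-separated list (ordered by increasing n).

[q^1] μ(1)=1 ⇒ 1
[q^19] μ(1)=1,μ(19)=-1 ⇒ 0
[q^20] μ(20)=0,μ(10)=1,μ(5)=-1,μ(4)=0,μ(2)=-1,μ(1)=1 ⇒ 0
[q^21] μ(1)=1,μ(3)=-1,μ(7)=-1,μ(21)=1 ⇒ 0
[q^22] μ(22)=1,μ(11)=-1,μ(2)=-1,μ(1)=1 ⇒ 0
d|23:{23,1}  Σμ=(-1)+1=0
n=24: 24·1 12·2 8·3 6·4 4·6 3·8 2·12 1·24  μ→[0+0+0+1+0+(-1)+(-1)+1]=0
d|25:{25,5,1}  Σμ=0+(-1)+1=0
d|26:{26,13,2,1}  Σμ=1+(-1)+(-1)+1=0

1, 0, 0, 0, 0, 0, 0, 0, 0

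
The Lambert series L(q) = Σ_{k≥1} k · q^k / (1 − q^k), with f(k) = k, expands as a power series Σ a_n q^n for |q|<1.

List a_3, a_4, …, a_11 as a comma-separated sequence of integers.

[q^3] f(1)=1,f(3)=3 ⇒ 4
[q^4] f(1)=1,f(2)=2,f(4)=4 ⇒ 7
n=5: 5·1 1·5  f→[5+1]=6
n=6: 6·1 3·2 2·3 1·6  f→[6+3+2+1]=12
[q^7] f(7)=7,f(1)=1 ⇒ 8
q^8  k|8↦f(k): 1:1 2:2 4:4 8:8  a_8=15
d|9:{9,3,1}  Σf=9+3+1=13
d|10:{10,5,2,1}  Σf=10+5+2+1=18
q^11  k|11↦f(k): 1:1 11:11  a_11=12

4, 7, 6, 12, 8, 15, 13, 18, 12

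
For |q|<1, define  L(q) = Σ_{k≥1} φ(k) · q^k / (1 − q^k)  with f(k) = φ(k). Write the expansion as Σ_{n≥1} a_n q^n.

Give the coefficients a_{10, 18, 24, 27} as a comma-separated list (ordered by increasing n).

q^10  k|10↦φ(k): 1:1 2:1 5:4 10:4  a_10=10
[q^18] φ(1)=1,φ(2)=1,φ(3)=2,φ(6)=2,φ(9)=6,φ(18)=6 ⇒ 18
[q^24] φ(1)=1,φ(2)=1,φ(3)=2,φ(4)=2,φ(6)=2,φ(8)=4,φ(12)=4,φ(24)=8 ⇒ 24
[q^27] φ(1)=1,φ(3)=2,φ(9)=6,φ(27)=18 ⇒ 27

10, 18, 24, 27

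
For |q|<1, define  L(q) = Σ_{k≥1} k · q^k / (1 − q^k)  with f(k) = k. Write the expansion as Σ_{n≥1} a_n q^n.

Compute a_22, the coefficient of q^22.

n=22: 1·22 2·11 11·2 22·1  f→[1+2+11+22]=36

a_22 = 36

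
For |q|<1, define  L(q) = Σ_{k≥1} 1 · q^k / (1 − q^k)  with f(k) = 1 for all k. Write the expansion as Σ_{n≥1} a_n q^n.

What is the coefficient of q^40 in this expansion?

a_40 = 8

n=40: 40·1 20·2 10·4 8·5 5·8 4·10 2·20 1·40  f→[1+1+1+1+1+1+1+1]=8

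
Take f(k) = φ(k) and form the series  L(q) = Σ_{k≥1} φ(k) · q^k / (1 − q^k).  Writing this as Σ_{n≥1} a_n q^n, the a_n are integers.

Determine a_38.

n=38: 1·38 2·19 19·2 38·1  φ→[1+1+18+18]=38

a_38 = 38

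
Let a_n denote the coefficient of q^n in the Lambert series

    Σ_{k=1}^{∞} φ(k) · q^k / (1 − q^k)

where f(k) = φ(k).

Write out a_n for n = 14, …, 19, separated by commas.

n=14: 1·14 2·7 7·2 14·1  φ→[1+1+6+6]=14
[q^15] φ(1)=1,φ(3)=2,φ(5)=4,φ(15)=8 ⇒ 15
q^16  k|16↦φ(k): 16:8 8:4 4:2 2:1 1:1  a_16=16
d|17:{1,17}  Σφ=1+16=17
q^18  k|18↦φ(k): 18:6 9:6 6:2 3:2 2:1 1:1  a_18=18
[q^19] φ(19)=18,φ(1)=1 ⇒ 19

14, 15, 16, 17, 18, 19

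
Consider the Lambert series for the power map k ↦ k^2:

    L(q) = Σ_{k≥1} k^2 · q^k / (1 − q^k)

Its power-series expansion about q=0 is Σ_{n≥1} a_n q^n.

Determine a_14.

a_14 = 250

n=14: 14·1 7·2 2·7 1·14  f→[196+49+4+1]=250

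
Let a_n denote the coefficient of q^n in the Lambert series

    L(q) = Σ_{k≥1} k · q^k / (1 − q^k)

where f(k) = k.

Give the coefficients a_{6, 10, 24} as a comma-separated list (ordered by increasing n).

12, 18, 60

[q^6] f(6)=6,f(3)=3,f(2)=2,f(1)=1 ⇒ 12
[q^10] f(1)=1,f(2)=2,f(5)=5,f(10)=10 ⇒ 18
n=24: 1·24 2·12 3·8 4·6 6·4 8·3 12·2 24·1  f→[1+2+3+4+6+8+12+24]=60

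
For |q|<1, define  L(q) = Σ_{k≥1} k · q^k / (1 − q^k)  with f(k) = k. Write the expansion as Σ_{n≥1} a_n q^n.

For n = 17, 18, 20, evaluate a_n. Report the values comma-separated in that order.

d|17:{1,17}  Σf=1+17=18
n=18: 1·18 2·9 3·6 6·3 9·2 18·1  f→[1+2+3+6+9+18]=39
q^20  k|20↦f(k): 1:1 2:2 4:4 5:5 10:10 20:20  a_20=42

18, 39, 42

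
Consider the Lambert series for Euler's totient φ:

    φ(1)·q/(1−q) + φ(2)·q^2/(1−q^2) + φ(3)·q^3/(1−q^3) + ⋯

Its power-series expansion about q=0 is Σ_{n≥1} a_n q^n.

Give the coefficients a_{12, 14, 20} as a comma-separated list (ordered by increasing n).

q^12  k|12↦φ(k): 1:1 2:1 3:2 4:2 6:2 12:4  a_12=12
q^14  k|14↦φ(k): 1:1 2:1 7:6 14:6  a_14=14
n=20: 20·1 10·2 5·4 4·5 2·10 1·20  φ→[8+4+4+2+1+1]=20

12, 14, 20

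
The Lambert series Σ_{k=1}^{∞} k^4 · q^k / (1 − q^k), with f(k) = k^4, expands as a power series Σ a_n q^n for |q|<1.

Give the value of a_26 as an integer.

q^26  k|26↦f(k): 1:1 2:16 13:28561 26:456976  a_26=485554

a_26 = 485554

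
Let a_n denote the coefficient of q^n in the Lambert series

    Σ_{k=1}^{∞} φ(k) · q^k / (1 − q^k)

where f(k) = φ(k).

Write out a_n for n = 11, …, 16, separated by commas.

q^11  k|11↦φ(k): 1:1 11:10  a_11=11
[q^12] φ(1)=1,φ(2)=1,φ(3)=2,φ(4)=2,φ(6)=2,φ(12)=4 ⇒ 12
[q^13] φ(1)=1,φ(13)=12 ⇒ 13
q^14  k|14↦φ(k): 1:1 2:1 7:6 14:6  a_14=14
n=15: 15·1 5·3 3·5 1·15  φ→[8+4+2+1]=15
q^16  k|16↦φ(k): 16:8 8:4 4:2 2:1 1:1  a_16=16

11, 12, 13, 14, 15, 16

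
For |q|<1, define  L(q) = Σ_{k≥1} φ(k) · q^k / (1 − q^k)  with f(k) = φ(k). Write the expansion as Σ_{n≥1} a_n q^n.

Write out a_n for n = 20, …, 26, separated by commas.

q^20  k|20↦φ(k): 1:1 2:1 4:2 5:4 10:4 20:8  a_20=20
n=21: 1·21 3·7 7·3 21·1  φ→[1+2+6+12]=21
[q^22] φ(22)=10,φ(11)=10,φ(2)=1,φ(1)=1 ⇒ 22
n=23: 23·1 1·23  φ→[22+1]=23
d|24:{1,2,3,4,6,8,12,24}  Σφ=1+1+2+2+2+4+4+8=24
d|25:{25,5,1}  Σφ=20+4+1=25
n=26: 26·1 13·2 2·13 1·26  φ→[12+12+1+1]=26

20, 21, 22, 23, 24, 25, 26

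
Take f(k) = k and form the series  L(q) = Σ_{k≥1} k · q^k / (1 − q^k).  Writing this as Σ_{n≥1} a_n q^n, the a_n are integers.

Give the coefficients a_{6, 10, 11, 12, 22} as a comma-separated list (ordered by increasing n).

q^6  k|6↦f(k): 1:1 2:2 3:3 6:6  a_6=12
q^10  k|10↦f(k): 10:10 5:5 2:2 1:1  a_10=18
n=11: 1·11 11·1  f→[1+11]=12
q^12  k|12↦f(k): 12:12 6:6 4:4 3:3 2:2 1:1  a_12=28
d|22:{22,11,2,1}  Σf=22+11+2+1=36

12, 18, 12, 28, 36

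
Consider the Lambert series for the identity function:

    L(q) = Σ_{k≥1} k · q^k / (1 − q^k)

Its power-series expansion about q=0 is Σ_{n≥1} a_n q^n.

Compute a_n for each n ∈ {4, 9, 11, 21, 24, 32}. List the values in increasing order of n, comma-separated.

7, 13, 12, 32, 60, 63

[q^4] f(1)=1,f(2)=2,f(4)=4 ⇒ 7
q^9  k|9↦f(k): 1:1 3:3 9:9  a_9=13
d|11:{1,11}  Σf=1+11=12
d|21:{21,7,3,1}  Σf=21+7+3+1=32
n=24: 24·1 12·2 8·3 6·4 4·6 3·8 2·12 1·24  f→[24+12+8+6+4+3+2+1]=60
n=32: 1·32 2·16 4·8 8·4 16·2 32·1  f→[1+2+4+8+16+32]=63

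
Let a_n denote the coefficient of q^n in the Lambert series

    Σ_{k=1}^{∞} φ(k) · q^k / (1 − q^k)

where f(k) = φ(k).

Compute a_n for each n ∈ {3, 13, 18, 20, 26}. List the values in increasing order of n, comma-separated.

[q^3] φ(1)=1,φ(3)=2 ⇒ 3
q^13  k|13↦φ(k): 1:1 13:12  a_13=13
[q^18] φ(1)=1,φ(2)=1,φ(3)=2,φ(6)=2,φ(9)=6,φ(18)=6 ⇒ 18
d|20:{20,10,5,4,2,1}  Σφ=8+4+4+2+1+1=20
n=26: 1·26 2·13 13·2 26·1  φ→[1+1+12+12]=26

3, 13, 18, 20, 26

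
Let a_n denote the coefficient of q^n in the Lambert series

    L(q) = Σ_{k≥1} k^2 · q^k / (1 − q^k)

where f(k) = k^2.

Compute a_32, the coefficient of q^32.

q^32  k|32↦f(k): 1:1 2:4 4:16 8:64 16:256 32:1024  a_32=1365

a_32 = 1365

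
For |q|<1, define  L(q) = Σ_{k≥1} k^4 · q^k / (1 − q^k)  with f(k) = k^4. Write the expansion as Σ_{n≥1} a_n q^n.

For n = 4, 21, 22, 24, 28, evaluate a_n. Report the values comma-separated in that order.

273, 196964, 248914, 358258, 655746

n=4: 4·1 2·2 1·4  f→[256+16+1]=273
q^21  k|21↦f(k): 1:1 3:81 7:2401 21:194481  a_21=196964
q^22  k|22↦f(k): 1:1 2:16 11:14641 22:234256  a_22=248914
n=24: 1·24 2·12 3·8 4·6 6·4 8·3 12·2 24·1  f→[1+16+81+256+1296+4096+20736+331776]=358258
n=28: 28·1 14·2 7·4 4·7 2·14 1·28  f→[614656+38416+2401+256+16+1]=655746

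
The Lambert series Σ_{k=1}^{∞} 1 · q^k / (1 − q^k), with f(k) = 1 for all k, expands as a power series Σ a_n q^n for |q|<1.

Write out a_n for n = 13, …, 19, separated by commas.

d|13:{13,1}  Σf=1+1=2
d|14:{14,7,2,1}  Σf=1+1+1+1=4
q^15  k|15↦f(k): 15:1 5:1 3:1 1:1  a_15=4
n=16: 16·1 8·2 4·4 2·8 1·16  f→[1+1+1+1+1]=5
d|17:{17,1}  Σf=1+1=2
q^18  k|18↦f(k): 1:1 2:1 3:1 6:1 9:1 18:1  a_18=6
q^19  k|19↦f(k): 1:1 19:1  a_19=2

2, 4, 4, 5, 2, 6, 2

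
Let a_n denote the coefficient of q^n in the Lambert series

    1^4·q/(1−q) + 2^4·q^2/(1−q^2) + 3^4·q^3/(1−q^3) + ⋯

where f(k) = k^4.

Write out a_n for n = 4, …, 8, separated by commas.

q^4  k|4↦f(k): 4:256 2:16 1:1  a_4=273
d|5:{5,1}  Σf=625+1=626
n=6: 6·1 3·2 2·3 1·6  f→[1296+81+16+1]=1394
q^7  k|7↦f(k): 1:1 7:2401  a_7=2402
q^8  k|8↦f(k): 8:4096 4:256 2:16 1:1  a_8=4369

273, 626, 1394, 2402, 4369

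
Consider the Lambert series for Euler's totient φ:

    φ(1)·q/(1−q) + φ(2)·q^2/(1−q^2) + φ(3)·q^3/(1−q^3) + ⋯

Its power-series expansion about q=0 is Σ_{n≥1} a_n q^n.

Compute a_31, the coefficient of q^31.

n=31: 31·1 1·31  φ→[30+1]=31

a_31 = 31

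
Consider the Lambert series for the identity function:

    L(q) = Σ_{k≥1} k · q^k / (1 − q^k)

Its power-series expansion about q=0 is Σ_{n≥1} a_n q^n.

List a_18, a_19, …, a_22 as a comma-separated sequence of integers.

39, 20, 42, 32, 36

d|18:{18,9,6,3,2,1}  Σf=18+9+6+3+2+1=39
d|19:{19,1}  Σf=19+1=20
d|20:{1,2,4,5,10,20}  Σf=1+2+4+5+10+20=42
d|21:{1,3,7,21}  Σf=1+3+7+21=32
[q^22] f(22)=22,f(11)=11,f(2)=2,f(1)=1 ⇒ 36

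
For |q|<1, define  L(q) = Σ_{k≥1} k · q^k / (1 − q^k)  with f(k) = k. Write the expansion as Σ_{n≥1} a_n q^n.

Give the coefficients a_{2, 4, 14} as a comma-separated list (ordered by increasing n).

n=2: 2·1 1·2  f→[2+1]=3
[q^4] f(1)=1,f(2)=2,f(4)=4 ⇒ 7
n=14: 1·14 2·7 7·2 14·1  f→[1+2+7+14]=24

3, 7, 24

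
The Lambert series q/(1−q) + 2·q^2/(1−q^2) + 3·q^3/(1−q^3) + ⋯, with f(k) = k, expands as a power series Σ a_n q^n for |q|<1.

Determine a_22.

a_22 = 36

n=22: 22·1 11·2 2·11 1·22  f→[22+11+2+1]=36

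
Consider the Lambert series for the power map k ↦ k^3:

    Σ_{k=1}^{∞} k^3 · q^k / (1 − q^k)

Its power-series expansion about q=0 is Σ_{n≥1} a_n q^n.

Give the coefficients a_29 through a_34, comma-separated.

24390, 31752, 29792, 37449, 37296, 44226

d|29:{29,1}  Σf=24389+1=24390
[q^30] f(30)=27000,f(15)=3375,f(10)=1000,f(6)=216,f(5)=125,f(3)=27,f(2)=8,f(1)=1 ⇒ 31752
n=31: 1·31 31·1  f→[1+29791]=29792
q^32  k|32↦f(k): 1:1 2:8 4:64 8:512 16:4096 32:32768  a_32=37449
[q^33] f(1)=1,f(3)=27,f(11)=1331,f(33)=35937 ⇒ 37296
d|34:{1,2,17,34}  Σf=1+8+4913+39304=44226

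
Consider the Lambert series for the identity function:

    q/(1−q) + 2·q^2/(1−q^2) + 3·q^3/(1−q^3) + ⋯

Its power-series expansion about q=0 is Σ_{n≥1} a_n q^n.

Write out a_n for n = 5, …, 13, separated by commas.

6, 12, 8, 15, 13, 18, 12, 28, 14

q^5  k|5↦f(k): 5:5 1:1  a_5=6
q^6  k|6↦f(k): 1:1 2:2 3:3 6:6  a_6=12
d|7:{1,7}  Σf=1+7=8
q^8  k|8↦f(k): 1:1 2:2 4:4 8:8  a_8=15
q^9  k|9↦f(k): 1:1 3:3 9:9  a_9=13
d|10:{10,5,2,1}  Σf=10+5+2+1=18
n=11: 11·1 1·11  f→[11+1]=12
[q^12] f(12)=12,f(6)=6,f(4)=4,f(3)=3,f(2)=2,f(1)=1 ⇒ 28
d|13:{13,1}  Σf=13+1=14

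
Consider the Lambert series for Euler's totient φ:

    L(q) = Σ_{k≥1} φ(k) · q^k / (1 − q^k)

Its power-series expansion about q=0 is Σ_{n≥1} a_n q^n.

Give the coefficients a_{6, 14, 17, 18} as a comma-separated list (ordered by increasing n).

d|6:{6,3,2,1}  Σφ=2+2+1+1=6
n=14: 1·14 2·7 7·2 14·1  φ→[1+1+6+6]=14
q^17  k|17↦φ(k): 1:1 17:16  a_17=17
q^18  k|18↦φ(k): 18:6 9:6 6:2 3:2 2:1 1:1  a_18=18

6, 14, 17, 18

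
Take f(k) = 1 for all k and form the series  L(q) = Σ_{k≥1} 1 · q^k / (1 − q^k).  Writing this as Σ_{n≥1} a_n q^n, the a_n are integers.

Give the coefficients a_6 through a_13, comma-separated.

[q^6] f(1)=1,f(2)=1,f(3)=1,f(6)=1 ⇒ 4
q^7  k|7↦f(k): 1:1 7:1  a_7=2
q^8  k|8↦f(k): 1:1 2:1 4:1 8:1  a_8=4
d|9:{1,3,9}  Σf=1+1+1=3
n=10: 10·1 5·2 2·5 1·10  f→[1+1+1+1]=4
q^11  k|11↦f(k): 1:1 11:1  a_11=2
n=12: 12·1 6·2 4·3 3·4 2·6 1·12  f→[1+1+1+1+1+1]=6
[q^13] f(13)=1,f(1)=1 ⇒ 2

4, 2, 4, 3, 4, 2, 6, 2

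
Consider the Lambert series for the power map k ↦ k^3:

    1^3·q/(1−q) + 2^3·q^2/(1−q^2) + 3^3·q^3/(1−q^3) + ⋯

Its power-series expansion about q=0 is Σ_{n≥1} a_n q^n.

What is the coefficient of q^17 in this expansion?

[q^17] f(17)=4913,f(1)=1 ⇒ 4914

a_17 = 4914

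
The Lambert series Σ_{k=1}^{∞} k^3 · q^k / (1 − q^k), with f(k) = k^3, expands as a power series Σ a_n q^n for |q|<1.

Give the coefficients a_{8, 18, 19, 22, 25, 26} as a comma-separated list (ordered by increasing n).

585, 6813, 6860, 11988, 15751, 19782

[q^8] f(1)=1,f(2)=8,f(4)=64,f(8)=512 ⇒ 585
d|18:{1,2,3,6,9,18}  Σf=1+8+27+216+729+5832=6813
q^19  k|19↦f(k): 19:6859 1:1  a_19=6860
d|22:{1,2,11,22}  Σf=1+8+1331+10648=11988
d|25:{25,5,1}  Σf=15625+125+1=15751
n=26: 1·26 2·13 13·2 26·1  f→[1+8+2197+17576]=19782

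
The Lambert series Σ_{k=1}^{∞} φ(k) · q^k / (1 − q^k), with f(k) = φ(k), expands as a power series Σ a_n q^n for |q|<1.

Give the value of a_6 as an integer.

[q^6] φ(6)=2,φ(3)=2,φ(2)=1,φ(1)=1 ⇒ 6

a_6 = 6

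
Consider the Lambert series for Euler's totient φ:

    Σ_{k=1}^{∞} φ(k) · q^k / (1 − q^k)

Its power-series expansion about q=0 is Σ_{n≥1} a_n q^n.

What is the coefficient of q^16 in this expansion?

q^16  k|16↦φ(k): 1:1 2:1 4:2 8:4 16:8  a_16=16

a_16 = 16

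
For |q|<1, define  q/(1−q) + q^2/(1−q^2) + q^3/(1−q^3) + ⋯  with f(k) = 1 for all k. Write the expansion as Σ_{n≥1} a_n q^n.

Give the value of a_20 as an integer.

a_20 = 6

[q^20] f(20)=1,f(10)=1,f(5)=1,f(4)=1,f(2)=1,f(1)=1 ⇒ 6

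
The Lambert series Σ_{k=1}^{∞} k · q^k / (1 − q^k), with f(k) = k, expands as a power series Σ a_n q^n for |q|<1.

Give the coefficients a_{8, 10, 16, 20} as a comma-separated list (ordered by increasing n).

15, 18, 31, 42

[q^8] f(1)=1,f(2)=2,f(4)=4,f(8)=8 ⇒ 15
n=10: 1·10 2·5 5·2 10·1  f→[1+2+5+10]=18
q^16  k|16↦f(k): 1:1 2:2 4:4 8:8 16:16  a_16=31
d|20:{1,2,4,5,10,20}  Σf=1+2+4+5+10+20=42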